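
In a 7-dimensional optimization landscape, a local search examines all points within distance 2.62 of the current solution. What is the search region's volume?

V_7(2.62) = π^(7/2) · (2.62)^7 / Γ(7/2 + 1) ≈ 4003.96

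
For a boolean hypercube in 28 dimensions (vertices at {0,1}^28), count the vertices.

Each vertex is a binary string of length 28, so there are 2^28 = 268435456.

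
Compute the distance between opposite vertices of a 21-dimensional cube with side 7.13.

||(7.13,7.13,...,7.13)|| = √(21)·7.13 ≈ 32.6738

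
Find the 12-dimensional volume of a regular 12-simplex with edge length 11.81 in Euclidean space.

For a regular n-simplex with edge a, V = (a^n / n!)·√((n+1)/2^n). With a=11.81, n=12: V ≈ 865.872.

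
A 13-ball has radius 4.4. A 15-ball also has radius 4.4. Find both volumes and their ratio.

V_13(4.4) ≈ 2.10973e+08. V_15(4.4) ≈ 1.71088e+09. Ratio V_13/V_15 ≈ 0.1233.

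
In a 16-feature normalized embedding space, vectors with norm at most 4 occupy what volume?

V_16(4) = π^(16/2) · (4)^16 / Γ(16/2 + 1) = 33554432·π^8/315 ≈ 1.01074e+09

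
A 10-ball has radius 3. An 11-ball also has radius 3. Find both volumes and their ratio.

V_10(3) ≈ 150585. V_11(3) ≈ 333763. Ratio V_10/V_11 ≈ 0.4512.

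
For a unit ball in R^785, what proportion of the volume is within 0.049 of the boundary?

Shell fraction = 1 - (1-0.049)^785 ≈ 1 - 7.442e-18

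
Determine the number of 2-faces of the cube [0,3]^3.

Choose 2 of 3 axes to span the face (C(3,2) = 3 ways), then fix each of the remaining 1 coordinate at one of its two extreme values (2^1 = 2 ways): 3·2 = 6.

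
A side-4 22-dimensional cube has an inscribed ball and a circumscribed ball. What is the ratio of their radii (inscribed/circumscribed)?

r_in = 4/2 (half the side); r_out = 4√22/2 (half the diagonal). Ratio = 1/√22 ≈ 0.213201.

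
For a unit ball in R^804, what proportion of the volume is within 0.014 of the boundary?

V(inner)/V(outer) = ((1-0.014)/1)^804 ≈ 1.194e-05, so the shell fraction is 0.999988.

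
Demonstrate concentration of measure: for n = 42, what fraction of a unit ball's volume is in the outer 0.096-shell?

1 - (1-0.096)^42 ≈ 0.985576 ≈ 98.56%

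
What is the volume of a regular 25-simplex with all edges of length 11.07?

Volume = 11.07^25 · √(26/2^25) / 25! ≈ 0.00720537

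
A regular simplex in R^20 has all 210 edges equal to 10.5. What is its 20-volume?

Volume = 10.5^20 · √(21/2^20) / 20! ≈ 0.488058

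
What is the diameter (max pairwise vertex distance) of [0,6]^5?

Diagonal = √5 · 6 ≈ 13.4164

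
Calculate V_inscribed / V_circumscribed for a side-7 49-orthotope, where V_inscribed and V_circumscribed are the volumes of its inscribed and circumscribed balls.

V_in / V_out = (r_in/r_out)^49 = (1/√49)^49 = 49^(-49/2) ≈ 3.89221e-42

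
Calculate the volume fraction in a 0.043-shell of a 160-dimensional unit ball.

Shell fraction = 1 - (1-0.043)^160 ≈ 0.999117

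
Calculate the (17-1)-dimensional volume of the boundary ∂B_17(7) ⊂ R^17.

The surface area of an n-ball is 2π^(n/2) r^(n-1) / Γ(n/2). For n=17, r=7: 2430751493090816·π^8/289575 ≈ 7.96487e+13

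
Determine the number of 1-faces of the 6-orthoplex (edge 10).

Number of 1-faces = 2^(1+1) · C(6,1+1) = 4 · 15 = 60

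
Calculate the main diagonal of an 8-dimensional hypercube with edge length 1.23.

The space diagonal of an n-cube of side s is s√n. Here 1.23·√8 ≈ 3.47897.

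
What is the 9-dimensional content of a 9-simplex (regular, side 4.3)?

Volume = 4.3^9 · √(10/2^9) / 9! ≈ 0.193561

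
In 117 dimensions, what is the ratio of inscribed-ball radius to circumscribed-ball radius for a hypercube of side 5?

r_in / r_out = (5/2) / (5√117/2) = 1/√117 ≈ 0.09245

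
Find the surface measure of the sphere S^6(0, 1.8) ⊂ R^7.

|∂B_7(1.8)| ≈ 1124.9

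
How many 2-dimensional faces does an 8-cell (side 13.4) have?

Choose 2 of 4 axes to span the face (C(4,2) = 6 ways), then fix each of the remaining 2 coordinates at one of its two extreme values (2^2 = 4 ways): 6·4 = 24.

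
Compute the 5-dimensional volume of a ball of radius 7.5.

V_5(7.5) = π^(5/2) · (7.5)^5 / Γ(5/2 + 1) = 50625·π^2/4 ≈ 124912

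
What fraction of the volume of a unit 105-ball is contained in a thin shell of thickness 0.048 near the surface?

V(inner)/V(outer) = ((1-0.048)/1)^105 ≈ 0.005713, so the shell fraction is 0.994287.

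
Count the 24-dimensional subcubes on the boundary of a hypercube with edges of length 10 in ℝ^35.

An n-cube has C(n,k)·2^(n-k) k-faces. Here C(35,24)·2^11 = 417225900·2048 = 854478643200.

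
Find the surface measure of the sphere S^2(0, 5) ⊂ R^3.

S_3(5) = 2·π^(3/2)·(5)^2 / Γ(3/2) = 4πr² = 4π·(5)² ≈ 314.159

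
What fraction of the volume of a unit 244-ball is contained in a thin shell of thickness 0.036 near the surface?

Shell fraction = 1 - (1-0.036)^244 ≈ 0.99987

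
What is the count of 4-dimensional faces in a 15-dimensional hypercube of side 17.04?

Number of 4-faces = C(15,4) · 2^(15-4) = 1365 · 2048 = 2795520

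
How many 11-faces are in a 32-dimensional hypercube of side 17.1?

An n-cube has C(n,k)·2^(n-k) k-faces. Here C(32,11)·2^21 = 129024480·2097152 = 270583946280960.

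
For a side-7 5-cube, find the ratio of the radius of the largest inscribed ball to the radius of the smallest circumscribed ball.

Ratio = (s/2)/(s√5/2) = 5^(-1/2) ≈ 0.447214.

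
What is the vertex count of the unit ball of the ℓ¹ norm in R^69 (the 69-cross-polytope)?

An n-cross-polytope has 2n vertices; here n = 69, giving 138.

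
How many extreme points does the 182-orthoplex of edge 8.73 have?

The vertices are ±e_1, ..., ±e_182, so there are 2·182 = 364.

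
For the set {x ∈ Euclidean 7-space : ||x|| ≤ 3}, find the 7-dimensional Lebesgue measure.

The n-ball volume is π^(n/2)·r^n/Γ(n/2+1). With n=7, r=3: V = 11664·π^3/35 ≈ 10333.1.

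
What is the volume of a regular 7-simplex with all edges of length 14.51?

V_7 = √(8) · 14.51^7 / (7! · 2^(7/2)) ≈ 6717.09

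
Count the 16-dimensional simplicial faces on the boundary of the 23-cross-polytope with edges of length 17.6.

Number of 16-faces = 2^(16+1) · C(23,16+1) = 131072 · 100947 = 13231325184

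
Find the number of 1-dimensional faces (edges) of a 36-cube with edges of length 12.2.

The 36-cube has n·2^(n-1) = 36·2^35 = 36·34359738368 = 1236950581248 edges.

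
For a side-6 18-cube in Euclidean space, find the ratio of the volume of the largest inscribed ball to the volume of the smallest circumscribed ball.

The radii are 6/2 and 6√18/2, so the volume ratio is (1/√18)^18 = 18^{-18/2} ≈ 5.04136e-12.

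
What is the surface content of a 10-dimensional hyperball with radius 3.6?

S = n·V_n(r)/r = 10·V_10(3.6)/3.6 (volume-to-surface relation), giving 2.58995e+06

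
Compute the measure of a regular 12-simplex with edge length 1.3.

Volume = 1.3^12 · √(13/2^12) / 12! ≈ 2.74015e-09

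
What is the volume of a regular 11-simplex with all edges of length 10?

V = (10^11 / 11!) · √((11+1) / 2^11) ≈ 191.765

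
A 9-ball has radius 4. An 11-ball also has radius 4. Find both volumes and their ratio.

V_9(4) ≈ 864684. V_11(4) ≈ 7.9025e+06. Ratio V_9/V_11 ≈ 0.1094.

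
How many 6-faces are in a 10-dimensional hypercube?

Number of 6-faces = C(10,6) · 2^(10-6) = 210 · 16 = 3360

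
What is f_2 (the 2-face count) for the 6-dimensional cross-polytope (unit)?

Each 2-face is the convex hull of 3 vertices, one chosen as ±e_i from each of 3 distinct axes: 2^3·C(6,3) = 160.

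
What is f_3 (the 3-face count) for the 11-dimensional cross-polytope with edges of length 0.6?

f_3(11-orthoplex) = 2^4 · (11 choose 4) = 5280.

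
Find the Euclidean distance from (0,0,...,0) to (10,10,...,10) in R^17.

Diagonal = √17 · 10 ≈ 41.2311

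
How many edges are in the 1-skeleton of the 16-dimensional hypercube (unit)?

The 16-cube has n·2^(n-1) = 16·2^15 = 16·32768 = 524288 edges.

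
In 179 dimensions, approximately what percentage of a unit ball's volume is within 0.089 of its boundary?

1 - (1-0.089)^179 ≈ 0.9999999433 ≈ 99.999994%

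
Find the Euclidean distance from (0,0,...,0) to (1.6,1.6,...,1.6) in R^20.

The space diagonal of an n-cube of side s is s√n. Here 1.6·√20 ≈ 7.15542.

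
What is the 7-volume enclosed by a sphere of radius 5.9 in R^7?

The n-ball volume is π^(n/2)·r^n/Γ(n/2+1). With n=7, r=5.9: V ≈ 1.17583e+06.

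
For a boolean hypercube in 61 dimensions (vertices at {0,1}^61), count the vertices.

The 61-cube has 2^61 = 2305843009213693952 vertices.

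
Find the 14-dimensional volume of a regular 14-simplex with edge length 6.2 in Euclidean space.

Volume = 6.2^14 · √(15/2^14) / 14! ≈ 0.0430438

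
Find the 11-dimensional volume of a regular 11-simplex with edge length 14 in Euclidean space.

V = (14^11 / 11!) · √((11+1) / 2^11) ≈ 7765.66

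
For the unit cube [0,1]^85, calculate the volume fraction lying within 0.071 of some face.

The inner cube has side 1-2·0.071 = 0.858 and volume (0.858)^85 ≈ 2.22e-06, so the shell holds 0.9999977797 of the volume.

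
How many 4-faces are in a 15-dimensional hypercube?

Number of 4-faces = C(15,4) · 2^(15-4) = 1365 · 2048 = 2795520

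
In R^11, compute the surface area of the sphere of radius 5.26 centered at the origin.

The surface area of an n-ball is 2π^(n/2) r^(n-1) / Γ(n/2). For n=11, r=5.26: 3.36012e+08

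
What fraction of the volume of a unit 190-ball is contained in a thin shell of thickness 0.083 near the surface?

1 - (1-0.083)^190 ≈ 0.9999999292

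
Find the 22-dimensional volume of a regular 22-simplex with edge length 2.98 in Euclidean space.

V = (2.98^22 / 22!) · √((22+1) / 2^22) ≈ 5.6432e-14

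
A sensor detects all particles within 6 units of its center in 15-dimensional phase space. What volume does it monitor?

V_15(6) = π^(15/2) · (6)^15 / Γ(15/2 + 1) = 1486016741376·π^7/25025 ≈ 1.79349e+11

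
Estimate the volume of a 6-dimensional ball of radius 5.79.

Volume = π^{6/2}·(5.79)^6/Γ(4) ≈ 194702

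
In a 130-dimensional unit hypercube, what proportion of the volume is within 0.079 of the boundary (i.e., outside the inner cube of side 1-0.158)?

Shell fraction = 1 - (1-0.158)^130 ≈ 1 - 1.952e-10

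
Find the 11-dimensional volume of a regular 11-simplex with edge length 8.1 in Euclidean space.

V_11 = √(12) · 8.1^11 / (11! · 2^(11/2)) ≈ 18.8845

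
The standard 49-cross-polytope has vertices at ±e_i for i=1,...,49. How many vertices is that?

Number of vertices = 2n = 98.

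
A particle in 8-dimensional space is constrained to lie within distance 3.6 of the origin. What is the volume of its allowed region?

The n-ball volume is π^(n/2)·r^n/Γ(n/2+1). With n=8, r=3.6: V ≈ 114501.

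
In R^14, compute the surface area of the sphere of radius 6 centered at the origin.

S = n·V_n(r)/r = 14·V_14(6)/6 (volume-to-surface relation), giving 181398528·π^7/5 ≈ 1.09575e+11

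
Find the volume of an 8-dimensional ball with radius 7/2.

V = 5764801·π^4/6144 ≈ 91397.1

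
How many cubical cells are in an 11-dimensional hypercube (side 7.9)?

f_3(11-cube) = (11 choose 3) · 2^8 = 42240.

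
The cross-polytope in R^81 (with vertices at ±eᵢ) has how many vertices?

The 81-dimensional cross-polytope has 2n = 2·81 = 162 vertices.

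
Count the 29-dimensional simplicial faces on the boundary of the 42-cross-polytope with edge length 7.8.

Each 29-face is the convex hull of 30 vertices, one chosen as ±e_i from each of 30 distinct axes: 2^30·C(42,30) = 11873562597326323712.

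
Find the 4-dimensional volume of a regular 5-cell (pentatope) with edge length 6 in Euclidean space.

V_4 = √(5) · 6^4 / (4! · 2^(4/2)) ≈ 30.1869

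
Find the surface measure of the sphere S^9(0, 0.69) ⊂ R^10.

S = n·V_n(r)/r = 10·V_10(0.69)/0.69 (volume-to-surface relation), giving 0.904086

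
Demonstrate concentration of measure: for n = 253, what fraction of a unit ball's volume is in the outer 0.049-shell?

1 - (1-0.049)^253 ≈ 0.9999969823 ≈ 99.999698%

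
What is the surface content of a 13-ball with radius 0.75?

S = n·V_n(r)/r = 13·V_13(0.75)/0.75 (volume-to-surface relation), giving 0.37499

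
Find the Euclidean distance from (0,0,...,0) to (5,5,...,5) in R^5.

The space diagonal of an n-cube of side s is s√n. Here 5·√5 ≈ 11.1803.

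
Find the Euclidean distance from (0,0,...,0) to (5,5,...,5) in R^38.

The space diagonal of an n-cube of side s is s√n. Here 5·√38 ≈ 30.8221.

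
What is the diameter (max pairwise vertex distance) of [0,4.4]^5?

Diagonal = √5 · 4.4 ≈ 9.8387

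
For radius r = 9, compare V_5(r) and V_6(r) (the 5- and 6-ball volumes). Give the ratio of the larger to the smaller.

V_5(9) ≈ 310821, V_6(9) ≈ 2.74633e+06. The 6-ball is larger by a factor of 8.836.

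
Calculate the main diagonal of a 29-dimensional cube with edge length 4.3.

The space diagonal of an n-cube of side s is s√n. Here 4.3·√29 ≈ 23.1562.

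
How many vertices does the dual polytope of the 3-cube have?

The 3-dimensional cross-polytope has 2n = 2·3 = 6 vertices.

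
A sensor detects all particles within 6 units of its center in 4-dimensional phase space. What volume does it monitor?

Volume = π^{4/2}·(6)^4/Γ(3) = 648·π^2 ≈ 6395.5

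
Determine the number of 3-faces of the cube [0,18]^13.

An n-cube has C(n,k)·2^(n-k) k-faces. Here C(13,3)·2^10 = 286·1024 = 292864.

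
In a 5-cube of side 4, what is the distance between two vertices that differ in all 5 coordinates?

Diagonal = √5 · 4 ≈ 8.94427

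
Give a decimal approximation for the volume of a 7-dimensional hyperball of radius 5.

The n-ball volume is π^(n/2)·r^n/Γ(n/2+1). With n=7, r=5: V = 250000·π^3/21 ≈ 369122.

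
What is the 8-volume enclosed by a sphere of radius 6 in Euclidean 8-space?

The n-ball volume is π^(n/2)·r^n/Γ(n/2+1). With n=8, r=6: V = 69984·π^4 ≈ 6.81708e+06.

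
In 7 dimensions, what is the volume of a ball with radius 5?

Volume = π^{7/2}·(5)^7/Γ(9/2) = 250000·π^3/21 ≈ 369122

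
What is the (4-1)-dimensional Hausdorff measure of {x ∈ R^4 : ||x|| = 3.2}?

The surface area of an n-ball is 2π^(n/2) r^(n-1) / Γ(n/2). For n=4, r=3.2: 646.814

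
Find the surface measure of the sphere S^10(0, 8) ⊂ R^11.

The surface area of an n-ball is 2π^(n/2) r^(n-1) / Γ(n/2). For n=11, r=8: 68719476736·π^5/945 ≈ 2.22535e+10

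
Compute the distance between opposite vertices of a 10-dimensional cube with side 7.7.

Diagonal = √10 · 7.7 ≈ 24.3495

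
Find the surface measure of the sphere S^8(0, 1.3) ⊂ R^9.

S = n·V_n(r)/r = 9·V_9(1.3)/1.3 (volume-to-surface relation), giving 242.163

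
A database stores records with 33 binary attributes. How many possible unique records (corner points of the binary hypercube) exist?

Number of vertices = 2^33 = 8589934592.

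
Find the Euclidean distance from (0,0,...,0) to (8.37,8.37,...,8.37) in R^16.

d = √(8.37² + 8.37² + ... + 8.37²) [16 terms] = √(16·8.37²) = 8.37√16 = 33.48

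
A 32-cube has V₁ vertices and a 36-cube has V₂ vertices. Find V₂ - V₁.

V₁ = 2^32 = 4294967296. V₂ = 2^36 = 68719476736. V₂ - V₁ = 64424509440.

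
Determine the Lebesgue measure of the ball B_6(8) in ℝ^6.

V = 131072·π^3/3 ≈ 1.35468e+06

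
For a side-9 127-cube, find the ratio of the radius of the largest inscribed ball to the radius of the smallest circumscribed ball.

r_in = 9/2 (half the side); r_out = 9√127/2 (half the diagonal). Ratio = 1/√127 ≈ 0.0887357.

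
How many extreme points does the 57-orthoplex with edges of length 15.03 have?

The 57-dimensional cross-polytope has 2n = 2·57 = 114 vertices.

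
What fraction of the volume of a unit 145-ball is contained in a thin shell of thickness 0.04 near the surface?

V(inner)/V(outer) = ((1-0.04)/1)^145 ≈ 0.002687, so the shell fraction is 0.997313.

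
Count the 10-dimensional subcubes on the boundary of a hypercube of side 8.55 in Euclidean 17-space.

f_10(17-cube) = (17 choose 10) · 2^7 = 2489344.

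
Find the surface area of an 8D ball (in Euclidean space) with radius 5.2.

S_8(5.2) = 2·π^(8/2)·(5.2)^7 / Γ(8/2) ≈ 3.33812e+06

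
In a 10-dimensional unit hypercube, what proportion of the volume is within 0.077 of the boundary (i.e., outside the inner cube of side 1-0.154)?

The inner cube has side 1-2·0.077 = 0.846 and volume (0.846)^10 ≈ 0.1878, so the shell holds 0.812197 of the volume.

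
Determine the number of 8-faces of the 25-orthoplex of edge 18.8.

An n-cross-polytope has 2^(k+1)·C(n,k+1) k-faces. Here 2^9·C(25,9) = 512·2042975 = 1046003200.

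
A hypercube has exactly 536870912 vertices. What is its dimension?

The n-cube has 2^n vertices, and 536870912 = 2^29, so n = 29.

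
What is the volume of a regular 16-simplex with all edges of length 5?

V = (5^16 / 16!) · √((16+1) / 2^16) ≈ 0.000117459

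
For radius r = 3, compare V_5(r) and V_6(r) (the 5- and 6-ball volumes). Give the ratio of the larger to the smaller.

V_5(3) ≈ 1279.1, V_6(3) ≈ 3767.26. The 6-ball is larger by a factor of 2.945.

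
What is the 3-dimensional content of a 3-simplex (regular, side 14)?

Volume = (√2/12) · 14³ = 323.384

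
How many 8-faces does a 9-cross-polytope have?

f_8(9-orthoplex) = 2^9 · (9 choose 9) = 512.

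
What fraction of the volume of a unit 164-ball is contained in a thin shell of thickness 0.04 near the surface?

1 - (1-0.04)^164 ≈ 0.998763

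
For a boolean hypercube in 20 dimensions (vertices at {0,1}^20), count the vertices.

Number of vertices = 2^20 = 1048576.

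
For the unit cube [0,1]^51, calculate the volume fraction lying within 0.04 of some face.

The inner cube has side 1-2·0.04 = 0.92 and volume (0.92)^51 ≈ 0.01423, so the shell holds 0.985771 of the volume.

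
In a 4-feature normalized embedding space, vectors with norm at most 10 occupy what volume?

V = 5000·π^2 ≈ 49348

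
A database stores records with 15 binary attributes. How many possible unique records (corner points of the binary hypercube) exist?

An n-cube has 2^n vertices; for n = 15 that is 2^15 = 32768.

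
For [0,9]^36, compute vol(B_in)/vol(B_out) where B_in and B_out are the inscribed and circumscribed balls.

V_in / V_out = (r_in/r_out)^36 = (1/√36)^36 = 36^(-36/2) ≈ 9.69516e-29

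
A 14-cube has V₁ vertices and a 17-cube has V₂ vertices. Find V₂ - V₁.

V₁ = 2^14 = 16384. V₂ = 2^17 = 131072. V₂ - V₁ = 114688.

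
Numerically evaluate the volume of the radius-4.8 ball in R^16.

V_16(4.8) = π^(16/2) · (4.8)^16 / Γ(16/2 + 1) ≈ 1.86869e+10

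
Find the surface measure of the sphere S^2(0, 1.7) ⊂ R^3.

The surface area of an n-ball is 2π^(n/2) r^(n-1) / Γ(n/2). For n=3, r=1.7: 4πr² = 4π·(1.7)² ≈ 36.3168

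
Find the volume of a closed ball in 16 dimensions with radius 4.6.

Volume = π^{16/2}·(4.6)^16/Γ(9) ≈ 9.4581e+09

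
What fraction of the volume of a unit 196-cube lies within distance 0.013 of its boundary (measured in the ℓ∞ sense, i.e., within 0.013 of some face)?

Shell fraction = 1 - (1-0.026)^196 ≈ 0.994278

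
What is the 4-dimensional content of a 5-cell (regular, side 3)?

V = (3^4 / 4!) · √((4+1) / 2^4) ≈ 1.88668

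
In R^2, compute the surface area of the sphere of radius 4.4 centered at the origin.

The surface area of an n-ball is 2π^(n/2) r^(n-1) / Γ(n/2). For n=2, r=4.4: 2πr = 2π·4.4 ≈ 27.646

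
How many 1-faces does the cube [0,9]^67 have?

An n-cube has n·2^(n-1) edges. With n = 67: 67·73786976294838206464 = 4943727411754159833088.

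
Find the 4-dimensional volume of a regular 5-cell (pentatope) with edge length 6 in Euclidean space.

For a regular n-simplex with edge a, V = (a^n / n!)·√((n+1)/2^n). With a=6, n=4: V ≈ 30.1869.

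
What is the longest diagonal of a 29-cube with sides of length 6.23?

||(6.23,6.23,...,6.23)|| = √(29)·6.23 ≈ 33.5496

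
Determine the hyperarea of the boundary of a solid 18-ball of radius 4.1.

S_18(4.1) = 2·π^(18/2)·(4.1)^17 / Γ(18/2) ≈ 3.86531e+10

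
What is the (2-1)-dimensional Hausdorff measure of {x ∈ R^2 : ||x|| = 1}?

|∂B_2(1)| = 2πr = 2π·1 ≈ 6.28319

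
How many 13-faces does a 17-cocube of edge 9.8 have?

Each 13-face is the convex hull of 14 vertices, one chosen as ±e_i from each of 14 distinct axes: 2^14·C(17,14) = 11141120.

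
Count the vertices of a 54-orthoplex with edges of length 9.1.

The vertices are ±e_1, ..., ±e_54, so there are 2·54 = 108.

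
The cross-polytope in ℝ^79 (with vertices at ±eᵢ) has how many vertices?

The 79-dimensional cross-polytope has 2n = 2·79 = 158 vertices.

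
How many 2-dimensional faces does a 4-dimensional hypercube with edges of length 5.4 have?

An n-cube has C(n,k)·2^(n-k) k-faces. Here C(4,2)·2^2 = 6·4 = 24.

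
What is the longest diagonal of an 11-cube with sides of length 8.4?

Diagonal = √11 · 8.4 ≈ 27.8596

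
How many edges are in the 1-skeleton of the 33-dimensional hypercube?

An n-cube has n·2^(n-1) edges. With n = 33: 33·4294967296 = 141733920768.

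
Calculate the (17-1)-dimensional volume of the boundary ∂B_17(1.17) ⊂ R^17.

|∂B_17(1.17)| ≈ 29.5518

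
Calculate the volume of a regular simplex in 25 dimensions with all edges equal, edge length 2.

V_25 = √(26) · 2^25 / (25! · 2^(25/2)) ≈ 1.90421e-21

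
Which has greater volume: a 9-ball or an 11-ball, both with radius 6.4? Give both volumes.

V_9(6.4) ≈ 5.94207e+07. V_11(6.4) ≈ 1.39022e+09. The 11-ball is larger.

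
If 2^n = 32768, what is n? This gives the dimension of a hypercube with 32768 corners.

2^n = 32768 ⇒ n = log_2(32768) = 15.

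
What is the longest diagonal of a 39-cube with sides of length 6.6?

The space diagonal of an n-cube of side s is s√n. Here 6.6·√39 ≈ 41.217.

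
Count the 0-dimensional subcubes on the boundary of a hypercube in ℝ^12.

f_0(12-cube) = (12 choose 0) · 2^12 = 4096.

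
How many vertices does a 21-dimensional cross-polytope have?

Number of vertices = 2n = 42.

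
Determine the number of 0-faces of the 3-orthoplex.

Number of 0-faces = 2^(0+1) · C(3,0+1) = 2 · 3 = 6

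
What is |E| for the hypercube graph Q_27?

The 27-cube has n·2^(n-1) = 27·2^26 = 27·67108864 = 1811939328 edges.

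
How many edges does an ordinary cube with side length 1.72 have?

Number of 1-faces = C(3,1)·2^(3-1) = 3·4 = 12.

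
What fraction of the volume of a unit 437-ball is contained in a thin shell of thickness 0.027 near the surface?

1 - (1-0.027)^437 ≈ 0.999994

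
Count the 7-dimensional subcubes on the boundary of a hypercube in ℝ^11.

Number of 7-faces = C(11,7) · 2^(11-7) = 330 · 16 = 5280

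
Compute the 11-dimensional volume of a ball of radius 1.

The n-ball volume is π^(n/2)·r^n/Γ(n/2+1). With n=11, r=1: V = 64·π^5/10395 ≈ 1.8841.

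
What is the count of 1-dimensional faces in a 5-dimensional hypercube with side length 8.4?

Choose 1 of 5 axes to span the face (C(5,1) = 5 ways), then fix each of the remaining 4 coordinates at one of its two extreme values (2^4 = 16 ways): 5·16 = 80.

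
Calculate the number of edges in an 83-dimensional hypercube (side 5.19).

An n-cube has n·2^(n-1) edges. With n = 83: 83·4835703278458516698824704 = 401363372112056886002450432.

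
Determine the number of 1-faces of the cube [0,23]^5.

An n-cube has C(n,k)·2^(n-k) k-faces. Here C(5,1)·2^4 = 5·16 = 80.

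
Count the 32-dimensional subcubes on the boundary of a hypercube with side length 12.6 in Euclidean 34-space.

Number of 32-faces = C(34,32) · 2^(34-32) = 561 · 4 = 2244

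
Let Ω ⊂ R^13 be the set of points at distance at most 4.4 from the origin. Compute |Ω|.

The n-ball volume is π^(n/2)·r^n/Γ(n/2+1). With n=13, r=4.4: V ≈ 2.10973e+08.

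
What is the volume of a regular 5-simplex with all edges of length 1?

For a regular n-simplex with edge a, V = (a^n / n!)·√((n+1)/2^n). With a=1, n=5: V ≈ 0.00360844.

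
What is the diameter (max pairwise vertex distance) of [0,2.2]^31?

d = √(2.2² + 2.2² + ... + 2.2²) [31 terms] = √(31·2.2²) = 2.2√31 ≈ 12.2491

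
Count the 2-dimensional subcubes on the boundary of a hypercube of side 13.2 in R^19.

f_2(19-cube) = (19 choose 2) · 2^17 = 22413312.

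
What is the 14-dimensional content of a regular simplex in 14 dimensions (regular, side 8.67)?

Volume = 8.67^14 · √(15/2^14) / 14! ≈ 4.70646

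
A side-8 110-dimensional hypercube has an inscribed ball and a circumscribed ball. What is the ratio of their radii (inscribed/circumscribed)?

r_in / r_out = (8/2) / (8√110/2) = 1/√110 ≈ 0.0953463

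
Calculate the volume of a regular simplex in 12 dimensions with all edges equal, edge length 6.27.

V = (6.27^12 / 12!) · √((12+1) / 2^12) ≈ 0.434175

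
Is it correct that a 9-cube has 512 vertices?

True. The 9-cube has 2^9 = 512 vertices.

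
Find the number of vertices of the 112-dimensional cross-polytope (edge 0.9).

An n-cross-polytope has 2n vertices; here n = 112, giving 224.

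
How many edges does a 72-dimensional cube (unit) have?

Each of the 2^72 = 4722366482869645213696 vertices has degree 72; total edges = 72·2^72/2 = 170005193383307227693056.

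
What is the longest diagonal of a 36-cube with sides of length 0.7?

||(0.7,0.7,...,0.7)|| = √(36)·0.7 = 4.2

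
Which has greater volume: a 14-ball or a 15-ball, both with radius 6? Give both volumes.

V_14(6) ≈ 4.69609e+10. V_15(6) ≈ 1.79349e+11. The 15-ball is larger.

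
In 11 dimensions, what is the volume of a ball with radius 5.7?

Volume = π^{11/2}·(5.7)^11/Γ(13/2) ≈ 3.88802e+08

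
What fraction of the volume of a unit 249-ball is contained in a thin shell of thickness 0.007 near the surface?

V(inner)/V(outer) = ((1-0.007)/1)^249 ≈ 0.1739, so the shell fraction is 0.826075.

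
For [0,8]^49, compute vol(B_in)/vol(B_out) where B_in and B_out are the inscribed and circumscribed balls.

Volume scales as r^n, and r_in/r_out = 1/√49, giving (1/√49)^49 ≈ 3.89221e-42.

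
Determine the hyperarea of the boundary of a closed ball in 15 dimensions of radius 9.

S_15(9) = 2·π^(15/2)·(9)^14 / Γ(15/2) = 216905884017408·π^7/5005 ≈ 1.30893e+14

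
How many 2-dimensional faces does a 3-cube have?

Choose 2 of 3 axes to span the face (C(3,2) = 3 ways), then fix each of the remaining 1 coordinate at one of its two extreme values (2^1 = 2 ways): 3·2 = 6.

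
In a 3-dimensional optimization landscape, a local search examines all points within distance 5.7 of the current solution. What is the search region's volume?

V_3(5.7) = π^(3/2) · (5.7)^3 / Γ(3/2 + 1) ≈ 775.735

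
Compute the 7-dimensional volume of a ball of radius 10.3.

Volume = π^{7/2}·(10.3)^7/Γ(9/2) ≈ 5.81087e+07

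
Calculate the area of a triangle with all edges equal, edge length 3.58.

Area = (√3/4) · 3.58² = 5.54966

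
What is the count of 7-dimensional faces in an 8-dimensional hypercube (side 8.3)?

Choose 7 of 8 axes to span the face (C(8,7) = 8 ways), then fix each of the remaining 1 coordinate at one of its two extreme values (2^1 = 2 ways): 8·2 = 16.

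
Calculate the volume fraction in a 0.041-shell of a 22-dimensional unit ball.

Shell fraction = 1 - (1-0.041)^22 ≈ 0.601884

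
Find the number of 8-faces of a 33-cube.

f_8(33-cube) = (33 choose 8) · 2^25 = 465874968379392.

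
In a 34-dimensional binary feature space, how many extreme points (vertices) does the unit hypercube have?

Each vertex is a binary string of length 34, so there are 2^34 = 17179869184.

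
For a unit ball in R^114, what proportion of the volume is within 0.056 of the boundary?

Shell fraction = 1 - (1-0.056)^114 ≈ 0.998598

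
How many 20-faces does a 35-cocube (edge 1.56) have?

f_20(35-orthoplex) = 2^21 · (35 choose 21) = 4865307495628800.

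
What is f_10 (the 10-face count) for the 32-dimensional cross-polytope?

An n-cross-polytope has 2^(k+1)·C(n,k+1) k-faces. Here 2^11·C(32,11) = 2048·129024480 = 264242135040.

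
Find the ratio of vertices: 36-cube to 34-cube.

The 36-cube has 2^36 = 68719476736 vertices. The 34-cube has 2^34 = 17179869184 vertices. Ratio: 68719476736/17179869184 = 4.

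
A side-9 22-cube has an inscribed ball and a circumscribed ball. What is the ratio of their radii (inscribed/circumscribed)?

r_in / r_out = (9/2) / (9√22/2) = 1/√22 ≈ 0.213201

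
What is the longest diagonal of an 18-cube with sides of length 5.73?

d = √(5.73² + 5.73² + ... + 5.73²) [18 terms] = √(18·5.73²) = 5.73√18 ≈ 24.3103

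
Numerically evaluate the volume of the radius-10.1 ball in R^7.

The n-ball volume is π^(n/2)·r^n/Γ(n/2+1). With n=7, r=10.1: V ≈ 5.06559e+07.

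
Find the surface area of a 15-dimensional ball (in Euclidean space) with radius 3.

S = n·V_n(r)/r = 15·V_15(3)/3 (volume-to-surface relation), giving 45349632·π^7/5005 ≈ 2.73665e+07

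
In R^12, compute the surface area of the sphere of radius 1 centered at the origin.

|∂B_12(1)| = π^6/60 ≈ 16.0232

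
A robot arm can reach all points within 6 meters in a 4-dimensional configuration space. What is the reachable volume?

Volume = π^{4/2}·(6)^4/Γ(3) = 648·π^2 ≈ 6395.5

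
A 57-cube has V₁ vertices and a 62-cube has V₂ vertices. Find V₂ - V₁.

V₁ = 2^57 = 144115188075855872. V₂ = 2^62 = 4611686018427387904. V₂ - V₁ = 4467570830351532032.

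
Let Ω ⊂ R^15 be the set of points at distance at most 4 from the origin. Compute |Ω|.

The n-ball volume is π^(n/2)·r^n/Γ(n/2+1). With n=15, r=4: V = 274877906944·π^7/2027025 ≈ 4.09572e+08.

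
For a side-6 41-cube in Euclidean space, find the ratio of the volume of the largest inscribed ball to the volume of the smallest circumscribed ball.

The radii are 6/2 and 6√41/2, so the volume ratio is (1/√41)^41 = 41^{-41/2} ≈ 8.66824e-34.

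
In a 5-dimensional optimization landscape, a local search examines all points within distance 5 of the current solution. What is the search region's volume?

Volume = π^{5/2}·(5)^5/Γ(7/2) = 5000·π^2/3 ≈ 16449.3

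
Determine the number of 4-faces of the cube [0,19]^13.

f_4(13-cube) = (13 choose 4) · 2^9 = 366080.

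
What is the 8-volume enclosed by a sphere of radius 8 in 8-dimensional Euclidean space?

V = 2097152·π^4/3 ≈ 6.80939e+07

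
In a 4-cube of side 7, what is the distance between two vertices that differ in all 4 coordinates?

Diagonal = √4 · 7 = 14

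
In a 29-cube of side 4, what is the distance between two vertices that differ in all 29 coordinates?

Diagonal = √29 · 4 ≈ 21.5407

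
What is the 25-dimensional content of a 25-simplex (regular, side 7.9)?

V_25 = √(26) · 7.9^25 / (25! · 2^(25/2)) ≈ 1.56546e-06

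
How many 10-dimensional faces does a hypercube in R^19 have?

Number of 10-faces = C(19,10) · 2^(19-10) = 92378 · 512 = 47297536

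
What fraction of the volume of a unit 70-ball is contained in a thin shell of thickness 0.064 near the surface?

V(inner)/V(outer) = ((1-0.064)/1)^70 ≈ 0.009757, so the shell fraction is 0.990243.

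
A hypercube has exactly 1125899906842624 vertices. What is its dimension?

The n-cube has 2^n vertices, and 1125899906842624 = 2^50, so n = 50.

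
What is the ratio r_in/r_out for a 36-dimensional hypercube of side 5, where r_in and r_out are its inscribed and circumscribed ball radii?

r_in / r_out = (5/2) / (5√36/2) = 1/√36 ≈ 0.166667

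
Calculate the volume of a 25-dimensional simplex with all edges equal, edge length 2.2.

V_25 = √(26) · 2.2^25 / (25! · 2^(25/2)) ≈ 2.06316e-20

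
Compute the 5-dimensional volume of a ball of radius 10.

V = 160000·π^2/3 ≈ 526379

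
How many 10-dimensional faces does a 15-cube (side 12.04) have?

f_10(15-cube) = (15 choose 10) · 2^5 = 96096.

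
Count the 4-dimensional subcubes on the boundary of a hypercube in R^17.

An n-cube has C(n,k)·2^(n-k) k-faces. Here C(17,4)·2^13 = 2380·8192 = 19496960.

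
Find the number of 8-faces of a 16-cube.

Choose 8 of 16 axes to span the face (C(16,8) = 12870 ways), then fix each of the remaining 8 coordinates at one of its two extreme values (2^8 = 256 ways): 12870·256 = 3294720.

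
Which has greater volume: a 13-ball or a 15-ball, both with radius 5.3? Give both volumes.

V_13(5.3) ≈ 2.37098e+09. V_15(5.3) ≈ 2.78977e+10. The 15-ball is larger.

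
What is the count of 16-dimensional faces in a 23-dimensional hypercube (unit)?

f_16(23-cube) = (23 choose 16) · 2^7 = 31380096.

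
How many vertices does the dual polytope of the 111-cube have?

The vertices are ±e_1, ..., ±e_111, so there are 2·111 = 222.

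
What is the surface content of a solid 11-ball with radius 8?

S = n·V_n(r)/r = 11·V_11(8)/8 (volume-to-surface relation), giving 68719476736·π^5/945 ≈ 2.22535e+10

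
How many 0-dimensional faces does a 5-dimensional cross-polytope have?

Number of 0-faces = 2^(0+1) · C(5,0+1) = 2 · 5 = 10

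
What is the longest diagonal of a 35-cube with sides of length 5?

The space diagonal of an n-cube of side s is s√n. Here 5·√35 ≈ 29.5804.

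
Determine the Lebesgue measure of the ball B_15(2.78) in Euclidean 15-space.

The n-ball volume is π^(n/2)·r^n/Γ(n/2+1). With n=15, r=2.78: V ≈ 1.74623e+06.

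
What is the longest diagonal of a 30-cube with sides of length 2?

||(2,2,...,2)|| = √(30)·2 ≈ 10.9545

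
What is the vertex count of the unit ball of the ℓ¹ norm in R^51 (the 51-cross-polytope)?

An n-cross-polytope has 2n vertices; here n = 51, giving 102.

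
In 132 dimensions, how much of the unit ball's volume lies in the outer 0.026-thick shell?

V(inner)/V(outer) = ((1-0.026)/1)^132 ≈ 0.03089, so the shell fraction is 0.969113.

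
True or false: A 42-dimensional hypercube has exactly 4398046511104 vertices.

True. The 42-cube has 2^42 = 4398046511104 vertices.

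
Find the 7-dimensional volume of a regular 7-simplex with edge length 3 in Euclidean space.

For a regular n-simplex with edge a, V = (a^n / n!)·√((n+1)/2^n). With a=3, n=7: V ≈ 0.108482.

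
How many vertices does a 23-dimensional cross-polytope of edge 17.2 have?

Number of vertices = 2n = 46.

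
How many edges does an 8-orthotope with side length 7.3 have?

The 8-cube has n·2^(n-1) = 8·2^7 = 8·128 = 1024 edges.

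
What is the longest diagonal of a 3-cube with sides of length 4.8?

Diagonal = √3 · 4.8 ≈ 8.31384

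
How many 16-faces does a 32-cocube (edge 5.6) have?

Number of 16-faces = 2^(16+1) · C(32,16+1) = 131072 · 565722720 = 74150408355840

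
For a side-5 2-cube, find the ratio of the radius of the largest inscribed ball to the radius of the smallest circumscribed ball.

r_in = 5/2 (half the side); r_out = 5√2/2 (half the diagonal). Ratio = 1/√2 ≈ 0.707107.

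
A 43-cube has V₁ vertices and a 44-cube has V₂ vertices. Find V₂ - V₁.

V₁ = 2^43 = 8796093022208. V₂ = 2^44 = 17592186044416. V₂ - V₁ = 8796093022208.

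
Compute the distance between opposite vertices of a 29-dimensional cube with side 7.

The space diagonal of an n-cube of side s is s√n. Here 7·√29 ≈ 37.6962.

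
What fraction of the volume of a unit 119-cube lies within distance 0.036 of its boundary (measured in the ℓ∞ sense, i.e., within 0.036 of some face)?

1 - (1 - 2·0.036)^119 = 1 - 0.928^119 ≈ 0.999863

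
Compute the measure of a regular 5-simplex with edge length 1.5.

V_5 = √(6) · 1.5^5 / (5! · 2^(5/2)) ≈ 0.0274016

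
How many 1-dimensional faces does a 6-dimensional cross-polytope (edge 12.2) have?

Each 1-face is the convex hull of 2 vertices, one chosen as ±e_i from each of 2 distinct axes: 2^2·C(6,2) = 60.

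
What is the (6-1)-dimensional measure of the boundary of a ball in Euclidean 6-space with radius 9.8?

S = n·V_n(r)/r = 6·V_6(9.8)/9.8 (volume-to-surface relation), giving 2.80272e+06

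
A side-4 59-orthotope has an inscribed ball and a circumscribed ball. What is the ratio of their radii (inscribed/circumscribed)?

r_in / r_out = (4/2) / (4√59/2) = 1/√59 ≈ 0.130189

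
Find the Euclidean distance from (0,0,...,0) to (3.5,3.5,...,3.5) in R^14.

The space diagonal of an n-cube of side s is s√n. Here 3.5·√14 ≈ 13.0958.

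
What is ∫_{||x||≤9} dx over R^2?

The n-ball volume is π^(n/2)·r^n/Γ(n/2+1). With n=2, r=9: V = 81·π ≈ 254.469.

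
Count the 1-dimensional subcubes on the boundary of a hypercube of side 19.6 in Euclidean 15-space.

f_1(15-cube) = (15 choose 1) · 2^14 = 245760.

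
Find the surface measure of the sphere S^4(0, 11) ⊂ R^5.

S = n·V_n(r)/r = 5·V_5(11)/11 (volume-to-surface relation), giving 117128·π^2/3 ≈ 385336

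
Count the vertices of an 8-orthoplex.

Number of vertices = 2n = 16.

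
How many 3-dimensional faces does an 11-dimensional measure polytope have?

An n-cube has C(n,k)·2^(n-k) k-faces. Here C(11,3)·2^8 = 165·256 = 42240.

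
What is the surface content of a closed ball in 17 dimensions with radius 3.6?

|∂B_17(3.6)| ≈ 1.90744e+09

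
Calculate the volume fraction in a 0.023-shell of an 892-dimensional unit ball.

V(inner)/V(outer) = ((1-0.023)/1)^892 ≈ 9.682e-10, so the shell fraction is 0.999999999.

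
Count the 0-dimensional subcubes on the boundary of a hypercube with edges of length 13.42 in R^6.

f_0(6-cube) = (6 choose 0) · 2^6 = 64.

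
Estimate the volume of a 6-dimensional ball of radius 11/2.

V = 1771561·π^3/384 ≈ 143046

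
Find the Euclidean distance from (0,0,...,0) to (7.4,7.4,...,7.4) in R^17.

Diagonal = √17 · 7.4 ≈ 30.511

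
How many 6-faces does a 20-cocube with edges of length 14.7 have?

Each 6-face is the convex hull of 7 vertices, one chosen as ±e_i from each of 7 distinct axes: 2^7·C(20,7) = 9922560.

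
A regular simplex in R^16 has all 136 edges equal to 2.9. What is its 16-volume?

Volume = 2.9^16 · √(17/2^16) / 16! ≈ 1.92634e-08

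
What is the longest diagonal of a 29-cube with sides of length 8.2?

d = √(8.2² + 8.2² + ... + 8.2²) [29 terms] = √(29·8.2²) = 8.2√29 ≈ 44.1584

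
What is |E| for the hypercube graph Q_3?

The 3-cube has n·2^(n-1) = 3·2^2 = 3·4 = 12 edges.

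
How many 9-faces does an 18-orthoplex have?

Number of 9-faces = 2^(9+1) · C(18,9+1) = 1024 · 43758 = 44808192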